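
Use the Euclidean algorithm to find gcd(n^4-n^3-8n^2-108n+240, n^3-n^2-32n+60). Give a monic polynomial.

n^2-7n+10

Apply the Euclidean algorithm:
  n^4-n^3-8n^2-108n+240 = (n)(n^3-n^2-32n+60) + (24n^2-168n+240)
  n^3-n^2-32n+60 = ((1/24)n+1/4)(24n^2-168n+240) + (0)
Last nonzero remainder: 24n^2-168n+240. Dividing through by 24 gives the monic gcd n^2-7n+10.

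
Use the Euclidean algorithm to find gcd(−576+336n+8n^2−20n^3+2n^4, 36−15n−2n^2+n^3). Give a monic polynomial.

Repeated division with remainder:
  2n^4−20n^3+8n^2+336n−576 = (2n−16)(n^3−2n^2−15n+36) + (6n^2+24n)
  n^3−2n^2−15n+36 = ((1/6)n−1)(6n^2+24n) + (9n+36)
  6n^2+24n = ((2/3)n)(9n+36) + (0)
Last nonzero remainder: 9n+36. Dividing through by 9 gives the monic gcd n+4.

4+n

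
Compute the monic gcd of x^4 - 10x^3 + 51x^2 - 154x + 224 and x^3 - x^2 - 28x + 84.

x^2 - 7x + 14

Euclidean algorithm in ℚ[x]:
  x^4 - 10x^3 + 51x^2 - 154x + 224 = (x - 9)(x^3 - x^2 - 28x + 84) + (70x^2 - 490x + 980)
  x^3 - x^2 - 28x + 84 = ((1/70)x + 3/35)(70x^2 - 490x + 980) + (0)
Last nonzero remainder: 70x^2 - 490x + 980. Dividing through by 70 gives the monic gcd x^2 - 7x + 14.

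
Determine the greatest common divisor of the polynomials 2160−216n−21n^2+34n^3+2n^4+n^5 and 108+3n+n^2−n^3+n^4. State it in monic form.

Repeated division with remainder:
  n^5+2n^4+34n^3−21n^2−216n+2160 = (n+3)(n^4−n^3+n^2+3n+108) + (36n^3−27n^2−333n+1836)
  n^4−n^3+n^2+3n+108 = ((1/36)n−1/144)(36n^3−27n^2−333n+1836) + ((161/16)n^2−(805/16)n+483/4)
  36n^3−27n^2−333n+1836 = ((576/161)n+2448/161)((161/16)n^2−(805/16)n+483/4) + (0)
Last nonzero remainder: (161/16)n^2−(805/16)n+483/4. Dividing through by 161/16 gives the monic gcd n^2−5n+12.

12−5n+n^2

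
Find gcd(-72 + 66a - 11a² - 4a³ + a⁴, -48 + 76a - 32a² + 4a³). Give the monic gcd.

-3 + a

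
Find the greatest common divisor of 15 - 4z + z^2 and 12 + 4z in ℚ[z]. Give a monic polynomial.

1

Euclidean algorithm in ℚ[z]:
  z^2 - 4z + 15 = ((1/4)z - 7/4)(4z + 12) + (36)
  4z + 12 = ((1/9)z + 1/3)(36) + (0)
The last nonzero remainder is the constant 36, so the polynomials are coprime and gcd = 1.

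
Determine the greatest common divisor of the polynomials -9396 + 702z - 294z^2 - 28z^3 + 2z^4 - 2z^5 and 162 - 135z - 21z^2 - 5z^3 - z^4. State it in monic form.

162 + 27z + 6z^2 + z^3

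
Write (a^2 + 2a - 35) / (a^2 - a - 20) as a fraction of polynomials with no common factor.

Euclidean algorithm in ℚ[a]:
  a^2 + 2a - 35 = (a^2 - a - 20) + (3a - 15)
  a^2 - a - 20 = ((1/3)a + 4/3)(3a - 15) + (0)
Last nonzero remainder: 3a - 15. Dividing through by 3 gives the monic gcd a - 5.
Cancel a - 5 from numerator and denominator to get the reduced form.

(a + 7)/(a + 4)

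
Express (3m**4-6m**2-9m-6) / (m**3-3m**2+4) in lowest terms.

(3m**2+3m+3)/(m-2)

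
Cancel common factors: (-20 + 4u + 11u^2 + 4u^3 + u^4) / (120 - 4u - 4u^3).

(2 - u - u^2)/(-12 + 4u)

By polynomial division,
  u^4 + 4u^3 + 11u^2 + 4u - 20 = (-(1/4)u - 1)(-4u^3 - 4u + 120) + (10u^2 + 30u + 100)
  -4u^3 - 4u + 120 = (-(2/5)u + 6/5)(10u^2 + 30u + 100) + (0)
Last nonzero remainder: 10u^2 + 30u + 100. Dividing through by 10 gives the monic gcd u^2 + 3u + 10.
Cancel u^2 + 3u + 10 from numerator and denominator to get the reduced form.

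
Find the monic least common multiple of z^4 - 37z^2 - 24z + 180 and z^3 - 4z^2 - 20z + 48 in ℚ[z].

Apply the Euclidean algorithm:
  z^4 - 37z^2 - 24z + 180 = (z + 4)(z^3 - 4z^2 - 20z + 48) + (-z^2 + 8z - 12)
  z^3 - 4z^2 - 20z + 48 = (-z - 4)(-z^2 + 8z - 12) + (0)
Last nonzero remainder: -z^2 + 8z - 12. Dividing through by -1 gives the monic gcd z^2 - 8z + 12.
Then lcm(f, g) = f·g / gcd(f, g); expanding and making the result monic gives the answer.

z^5 + 4z^4 - 37z^3 - 172z^2 + 84z + 720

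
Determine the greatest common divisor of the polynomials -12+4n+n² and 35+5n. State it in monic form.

1

Apply the Euclidean algorithm:
  n²+4n-12 = ((1/5)n-3/5)(5n+35) + (9)
  5n+35 = ((5/9)n+35/9)(9) + (0)
The last nonzero remainder is the constant 9, so the polynomials are coprime and gcd = 1.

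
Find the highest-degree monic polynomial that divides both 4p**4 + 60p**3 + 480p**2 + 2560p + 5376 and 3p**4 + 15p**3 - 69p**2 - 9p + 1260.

Apply the Euclidean algorithm:
  4p**4 + 60p**3 + 480p**2 + 2560p + 5376 = (4/3)(3p**4 + 15p**3 - 69p**2 - 9p + 1260) + (40p**3 + 572p**2 + 2572p + 3696)
  3p**4 + 15p**3 - 69p**2 - 9p + 1260 = ((3/40)p - 279/400)(40p**3 + 572p**2 + 2572p + 3696) + ((13707/100)p**2 + (150777/100)p + 95949/25)
  40p**3 + 572p**2 + 2572p + 3696 = ((4000/13707)p + 4400/4569)((13707/100)p**2 + (150777/100)p + 95949/25) + (0)
Last nonzero remainder: (13707/100)p**2 + (150777/100)p + 95949/25. Dividing through by 13707/100 gives the monic gcd p**2 + 11p + 28.

p**2 + 11p + 28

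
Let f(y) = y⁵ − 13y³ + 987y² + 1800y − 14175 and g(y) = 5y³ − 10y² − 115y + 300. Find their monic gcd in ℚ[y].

y² + 2y − 15

By polynomial division,
  y⁵ − 13y³ + 987y² + 1800y − 14175 = ((1/5)y² + (2/5)y + 14/5)(5y³ − 10y² − 115y + 300) + (1001y² + 2002y − 15015)
  5y³ − 10y² − 115y + 300 = ((5/1001)y − 20/1001)(1001y² + 2002y − 15015) + (0)
Last nonzero remainder: 1001y² + 2002y − 15015. Dividing through by 1001 gives the monic gcd y² + 2y − 15.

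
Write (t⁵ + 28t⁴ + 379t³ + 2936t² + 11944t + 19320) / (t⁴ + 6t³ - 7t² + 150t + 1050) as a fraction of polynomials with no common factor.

(t³ + 16t² + 152t + 552)/(t² - 6t + 30)

Euclidean algorithm in ℚ[t]:
  t⁵ + 28t⁴ + 379t³ + 2936t² + 11944t + 19320 = (t + 22)(t⁴ + 6t³ - 7t² + 150t + 1050) + (254t³ + 2940t² + 7594t - 3780)
  t⁴ + 6t³ - 7t² + 150t + 1050 = ((1/254)t - 354/16129)(254t³ + 2940t² + 7594t - 3780) + ((445638/16129)t² + (5347656/16129)t + 15597330/16129)
  254t³ + 2940t² + 7594t - 3780 = ((2048383/222819)t - 290322/74273)((445638/16129)t² + (5347656/16129)t + 15597330/16129) + (0)
Last nonzero remainder: (445638/16129)t² + (5347656/16129)t + 15597330/16129. Dividing through by 445638/16129 gives the monic gcd t² + 12t + 35.
Cancel t² + 12t + 35 from numerator and denominator to get the reduced form.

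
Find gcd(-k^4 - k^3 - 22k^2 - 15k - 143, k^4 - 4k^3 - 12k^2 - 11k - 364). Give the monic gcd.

Repeated division with remainder:
  -k^4 - k^3 - 22k^2 - 15k - 143 = (-1)(k^4 - 4k^3 - 12k^2 - 11k - 364) + (-5k^3 - 34k^2 - 26k - 507)
  k^4 - 4k^3 - 12k^2 - 11k - 364 = (-(1/5)k + 54/25)(-5k^3 - 34k^2 - 26k - 507) + ((1406/25)k^2 - (1406/25)k + 18278/25)
  -5k^3 - 34k^2 - 26k - 507 = (-(125/1406)k - 975/1406)((1406/25)k^2 - (1406/25)k + 18278/25) + (0)
Last nonzero remainder: (1406/25)k^2 - (1406/25)k + 18278/25. Dividing through by 1406/25 gives the monic gcd k^2 - k + 13.

k^2 - k + 13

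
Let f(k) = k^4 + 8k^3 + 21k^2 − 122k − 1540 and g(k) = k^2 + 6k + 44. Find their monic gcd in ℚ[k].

k^2 + 6k + 44

Repeated division with remainder:
  k^4 + 8k^3 + 21k^2 − 122k − 1540 = (k^2 + 2k − 35)(k^2 + 6k + 44) + (0)
The last nonzero remainder k^2 + 6k + 44 is already monic.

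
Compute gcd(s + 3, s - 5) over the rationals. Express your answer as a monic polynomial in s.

1

By polynomial division,
  s + 3 = (s - 5) + (8)
  s - 5 = ((1/8)s - 5/8)(8) + (0)
The last nonzero remainder is the constant 8, so the polynomials are coprime and gcd = 1.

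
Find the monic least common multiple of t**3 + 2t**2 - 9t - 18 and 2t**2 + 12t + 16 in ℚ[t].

t**4 + 6t**3 - t**2 - 54t - 72

Repeated division with remainder:
  t**3 + 2t**2 - 9t - 18 = ((1/2)t - 2)(2t**2 + 12t + 16) + (7t + 14)
  2t**2 + 12t + 16 = ((2/7)t + 8/7)(7t + 14) + (0)
Last nonzero remainder: 7t + 14. Dividing through by 7 gives the monic gcd t + 2.
Then lcm(f, g) = f·g / gcd(f, g); expanding and making the result monic gives the answer.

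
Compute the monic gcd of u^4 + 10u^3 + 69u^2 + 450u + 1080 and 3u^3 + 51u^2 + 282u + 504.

Repeated division with remainder:
  u^4 + 10u^3 + 69u^2 + 450u + 1080 = ((1/3)u - 7/3)(3u^3 + 51u^2 + 282u + 504) + (94u^2 + 940u + 2256)
  3u^3 + 51u^2 + 282u + 504 = ((3/94)u + 21/94)(94u^2 + 940u + 2256) + (0)
Last nonzero remainder: 94u^2 + 940u + 2256. Dividing through by 94 gives the monic gcd u^2 + 10u + 24.

u^2 + 10u + 24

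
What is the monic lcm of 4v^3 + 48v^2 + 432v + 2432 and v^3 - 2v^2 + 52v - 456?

v^4 + 6v^3 + 36v^2 - 40v - 3648

Euclidean algorithm in ℚ[v]:
  4v^3 + 48v^2 + 432v + 2432 = (4)(v^3 - 2v^2 + 52v - 456) + (56v^2 + 224v + 4256)
  v^3 - 2v^2 + 52v - 456 = ((1/56)v - 3/28)(56v^2 + 224v + 4256) + (0)
Last nonzero remainder: 56v^2 + 224v + 4256. Dividing through by 56 gives the monic gcd v^2 + 4v + 76.
Then lcm(f, g) = f·g / gcd(f, g); expanding and making the result monic gives the answer.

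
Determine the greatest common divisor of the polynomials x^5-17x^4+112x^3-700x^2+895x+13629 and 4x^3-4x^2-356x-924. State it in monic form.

x^2-8x-33

Euclidean algorithm in ℚ[x]:
  x^5-17x^4+112x^3-700x^2+895x+13629 = ((1/4)x^2-4x+185/4)(4x^3-4x^2-356x-924) + (-1708x^2+13664x+56364)
  4x^3-4x^2-356x-924 = (-(1/427)x-1/61)(-1708x^2+13664x+56364) + (0)
Last nonzero remainder: -1708x^2+13664x+56364. Dividing through by -1708 gives the monic gcd x^2-8x-33.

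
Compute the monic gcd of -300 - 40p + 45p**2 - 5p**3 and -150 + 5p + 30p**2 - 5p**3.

-10 - 3p + p**2

Apply the Euclidean algorithm:
  -5p**3 + 45p**2 - 40p - 300 = (-5p**3 + 30p**2 + 5p - 150) + (15p**2 - 45p - 150)
  -5p**3 + 30p**2 + 5p - 150 = (-(1/3)p + 1)(15p**2 - 45p - 150) + (0)
Last nonzero remainder: 15p**2 - 45p - 150. Dividing through by 15 gives the monic gcd p**2 - 3p - 10.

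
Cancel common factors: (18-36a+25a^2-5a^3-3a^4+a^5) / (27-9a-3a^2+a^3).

(-2+4a-3a^2+a^3)/(-3+a)

Apply the Euclidean algorithm:
  a^5-3a^4-5a^3+25a^2-36a+18 = (a^2+4)(a^3-3a^2-9a+27) + (10a^2-90)
  a^3-3a^2-9a+27 = ((1/10)a-3/10)(10a^2-90) + (0)
Last nonzero remainder: 10a^2-90. Dividing through by 10 gives the monic gcd a^2-9.
Cancel a^2-9 from numerator and denominator to get the reduced form.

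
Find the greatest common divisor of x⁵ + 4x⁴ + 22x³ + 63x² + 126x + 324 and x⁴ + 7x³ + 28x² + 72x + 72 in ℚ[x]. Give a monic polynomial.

By polynomial division,
  x⁵ + 4x⁴ + 22x³ + 63x² + 126x + 324 = (x - 3)(x⁴ + 7x³ + 28x² + 72x + 72) + (15x³ + 75x² + 270x + 540)
  x⁴ + 7x³ + 28x² + 72x + 72 = ((1/15)x + 2/15)(15x³ + 75x² + 270x + 540) + (0)
Last nonzero remainder: 15x³ + 75x² + 270x + 540. Dividing through by 15 gives the monic gcd x³ + 5x² + 18x + 36.

x³ + 5x² + 18x + 36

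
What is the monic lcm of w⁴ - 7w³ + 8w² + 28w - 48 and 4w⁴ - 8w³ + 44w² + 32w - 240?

Apply the Euclidean algorithm:
  w⁴ - 7w³ + 8w² + 28w - 48 = (1/4)(4w⁴ - 8w³ + 44w² + 32w - 240) + (-5w³ - 3w² + 20w + 12)
  4w⁴ - 8w³ + 44w² + 32w - 240 = (-(4/5)w + 52/25)(-5w³ - 3w² + 20w + 12) + ((1656/25)w² - 6624/25)
  -5w³ - 3w² + 20w + 12 = (-(125/1656)w - 25/552)((1656/25)w² - 6624/25) + (0)
Last nonzero remainder: (1656/25)w² - 6624/25. Dividing through by 1656/25 gives the monic gcd w² - 4.
Then lcm(f, g) = f·g / gcd(f, g); expanding and making the result monic gives the answer.

w⁶ - 9w⁵ + 37w⁴ - 93w³ + 16w² + 516w - 720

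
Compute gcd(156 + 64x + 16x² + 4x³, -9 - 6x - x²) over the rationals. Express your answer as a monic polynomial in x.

3 + x

Repeated division with remainder:
  4x³ + 16x² + 64x + 156 = (-4x + 8)(-x² - 6x - 9) + (76x + 228)
  -x² - 6x - 9 = (-(1/76)x - 3/76)(76x + 228) + (0)
Last nonzero remainder: 76x + 228. Dividing through by 76 gives the monic gcd x + 3.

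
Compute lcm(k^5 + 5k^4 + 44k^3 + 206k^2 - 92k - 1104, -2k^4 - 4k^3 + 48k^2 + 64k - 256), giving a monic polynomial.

By polynomial division,
  k^5 + 5k^4 + 44k^3 + 206k^2 - 92k - 1104 = (-(1/2)k - 3/2)(-2k^4 - 4k^3 + 48k^2 + 64k - 256) + (62k^3 + 310k^2 - 124k - 1488)
  -2k^4 - 4k^3 + 48k^2 + 64k - 256 = (-(1/31)k + 3/31)(62k^3 + 310k^2 - 124k - 1488) + (14k^2 + 28k - 112)
  62k^3 + 310k^2 - 124k - 1488 = ((31/7)k + 93/7)(14k^2 + 28k - 112) + (0)
Last nonzero remainder: 14k^2 + 28k - 112. Dividing through by 14 gives the monic gcd k^2 + 2k - 8.
Then lcm(f, g) = f·g / gcd(f, g); expanding and making the result monic gives the answer.

k^7 + 5k^6 + 28k^5 + 126k^4 - 796k^3 - 4400k^2 + 1472k + 17664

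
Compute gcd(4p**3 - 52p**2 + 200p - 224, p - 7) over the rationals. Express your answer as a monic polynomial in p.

By polynomial division,
  4p**3 - 52p**2 + 200p - 224 = (4p**2 - 24p + 32)(p - 7) + (0)
The last nonzero remainder p - 7 is already monic.

p - 7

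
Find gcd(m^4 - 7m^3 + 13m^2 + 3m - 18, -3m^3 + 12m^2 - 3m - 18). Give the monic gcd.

Apply the Euclidean algorithm:
  m^4 - 7m^3 + 13m^2 + 3m - 18 = (-(1/3)m + 1)(-3m^3 + 12m^2 - 3m - 18) + (0)
Last nonzero remainder: -3m^3 + 12m^2 - 3m - 18. Dividing through by -3 gives the monic gcd m^3 - 4m^2 + m + 6.

m^3 - 4m^2 + m + 6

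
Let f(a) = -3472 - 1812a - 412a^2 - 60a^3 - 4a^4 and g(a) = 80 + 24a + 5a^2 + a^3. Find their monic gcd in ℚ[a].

Repeated division with remainder:
  -4a^4 - 60a^3 - 412a^2 - 1812a - 3472 = (-4a - 40)(a^3 + 5a^2 + 24a + 80) + (-116a^2 - 532a - 272)
  a^3 + 5a^2 + 24a + 80 = (-(1/116)a - 3/841)(-116a^2 - 532a - 272) + ((16616/841)a + 66464/841)
  -116a^2 - 532a - 272 = (-(24389/4154)a - 14297/4154)((16616/841)a + 66464/841) + (0)
Last nonzero remainder: (16616/841)a + 66464/841. Dividing through by 16616/841 gives the monic gcd a + 4.

4 + a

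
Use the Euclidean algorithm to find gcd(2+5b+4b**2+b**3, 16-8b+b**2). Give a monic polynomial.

Euclidean algorithm in ℚ[b]:
  b**3+4b**2+5b+2 = (b+12)(b**2-8b+16) + (85b-190)
  b**2-8b+16 = ((1/85)b-98/1445)(85b-190) + (900/289)
  85b-190 = ((4913/180)b-5491/90)(900/289) + (0)
The last nonzero remainder is the constant 900/289, so the polynomials are coprime and gcd = 1.

1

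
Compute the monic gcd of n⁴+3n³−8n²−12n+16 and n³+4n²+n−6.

n²+n−2

Repeated division with remainder:
  n⁴+3n³−8n²−12n+16 = (n−1)(n³+4n²+n−6) + (−5n²−5n+10)
  n³+4n²+n−6 = (−(1/5)n−3/5)(−5n²−5n+10) + (0)
Last nonzero remainder: −5n²−5n+10. Dividing through by −5 gives the monic gcd n²+n−2.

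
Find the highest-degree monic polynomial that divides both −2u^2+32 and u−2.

By polynomial division,
  −2u^2+32 = (−2u−4)(u−2) + (24)
  u−2 = ((1/24)u−1/12)(24) + (0)
The last nonzero remainder is the constant 24, so the polynomials are coprime and gcd = 1.

1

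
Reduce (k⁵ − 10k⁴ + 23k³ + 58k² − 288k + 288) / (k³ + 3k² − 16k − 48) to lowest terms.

By polynomial division,
  k⁵ − 10k⁴ + 23k³ + 58k² − 288k + 288 = (k² − 13k + 78)(k³ + 3k² − 16k − 48) + (−336k² + 336k + 4032)
  k³ + 3k² − 16k − 48 = (−(1/336)k − 1/84)(−336k² + 336k + 4032) + (0)
Last nonzero remainder: −336k² + 336k + 4032. Dividing through by −336 gives the monic gcd k² − k − 12.
Cancel k² − k − 12 from numerator and denominator to get the reduced form.

(k³ − 9k² + 26k − 24)/(k + 4)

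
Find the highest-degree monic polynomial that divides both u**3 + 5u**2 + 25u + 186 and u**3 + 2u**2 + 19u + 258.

Euclidean algorithm in ℚ[u]:
  u**3 + 5u**2 + 25u + 186 = (u**3 + 2u**2 + 19u + 258) + (3u**2 + 6u - 72)
  u**3 + 2u**2 + 19u + 258 = ((1/3)u)(3u**2 + 6u - 72) + (43u + 258)
  3u**2 + 6u - 72 = ((3/43)u - 12/43)(43u + 258) + (0)
Last nonzero remainder: 43u + 258. Dividing through by 43 gives the monic gcd u + 6.

u + 6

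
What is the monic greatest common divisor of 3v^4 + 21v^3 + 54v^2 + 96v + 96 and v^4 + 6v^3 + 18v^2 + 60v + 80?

Repeated division with remainder:
  3v^4 + 21v^3 + 54v^2 + 96v + 96 = (3)(v^4 + 6v^3 + 18v^2 + 60v + 80) + (3v^3 − 84v − 144)
  v^4 + 6v^3 + 18v^2 + 60v + 80 = ((1/3)v + 2)(3v^3 − 84v − 144) + (46v^2 + 276v + 368)
  3v^3 − 84v − 144 = ((3/46)v − 9/23)(46v^2 + 276v + 368) + (0)
Last nonzero remainder: 46v^2 + 276v + 368. Dividing through by 46 gives the monic gcd v^2 + 6v + 8.

v^2 + 6v + 8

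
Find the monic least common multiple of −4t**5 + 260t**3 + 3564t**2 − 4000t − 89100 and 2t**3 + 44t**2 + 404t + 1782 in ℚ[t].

Euclidean algorithm in ℚ[t]:
  −4t**5 + 260t**3 + 3564t**2 − 4000t − 89100 = (−2t**2 + 44t − 434)(2t**3 + 44t**2 + 404t + 1782) + (8448t**2 + 92928t + 684288)
  2t**3 + 44t**2 + 404t + 1782 = ((1/4224)t + 1/384)(8448t**2 + 92928t + 684288) + (0)
Last nonzero remainder: 8448t**2 + 92928t + 684288. Dividing through by 8448 gives the monic gcd t**2 + 11t + 81.
Then lcm(f, g) = f·g / gcd(f, g); expanding and making the result monic gives the answer.

t**6 + 11t**5 − 65t**4 − 1606t**3 − 8801t**2 + 33275t + 245025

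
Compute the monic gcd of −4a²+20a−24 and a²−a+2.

1

Euclidean algorithm in ℚ[a]:
  −4a²+20a−24 = (−4)(a²−a+2) + (16a−16)
  a²−a+2 = ((1/16)a)(16a−16) + (2)
  16a−16 = (8a−8)(2) + (0)
The last nonzero remainder is the constant 2, so the polynomials are coprime and gcd = 1.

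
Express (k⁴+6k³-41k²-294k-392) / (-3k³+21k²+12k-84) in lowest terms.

(-k²-11k-28)/(3k-6)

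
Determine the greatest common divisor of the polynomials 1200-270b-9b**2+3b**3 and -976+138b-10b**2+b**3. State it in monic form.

-8+b

Apply the Euclidean algorithm:
  3b**3-9b**2-270b+1200 = (3)(b**3-10b**2+138b-976) + (21b**2-684b+4128)
  b**3-10b**2+138b-976 = ((1/21)b+158/147)(21b**2-684b+4128) + ((33154/49)b-265232/49)
  21b**2-684b+4128 = ((1029/33154)b-12642/16577)((33154/49)b-265232/49) + (0)
Last nonzero remainder: (33154/49)b-265232/49. Dividing through by 33154/49 gives the monic gcd b-8.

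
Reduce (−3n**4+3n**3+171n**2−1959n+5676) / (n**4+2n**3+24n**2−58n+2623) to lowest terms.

Apply the Euclidean algorithm:
  −3n**4+3n**3+171n**2−1959n+5676 = (−3)(n**4+2n**3+24n**2−58n+2623) + (9n**3+243n**2−2133n+13545)
  n**4+2n**3+24n**2−58n+2623 = ((1/9)n−25/9)(9n**3+243n**2−2133n+13545) + (936n**2−7488n+40248)
  9n**3+243n**2−2133n+13545 = ((1/104)n+35/104)(936n**2−7488n+40248) + (0)
Last nonzero remainder: 936n**2−7488n+40248. Dividing through by 936 gives the monic gcd n**2−8n+43.
Cancel n**2−8n+43 from numerator and denominator to get the reduced form.

(−3n**2−21n+132)/(n**2+10n+61)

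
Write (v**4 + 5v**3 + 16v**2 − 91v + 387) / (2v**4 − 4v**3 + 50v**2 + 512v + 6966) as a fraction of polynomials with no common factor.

(v**2 − 4v + 9)/(2v**2 − 22v + 162)

Apply the Euclidean algorithm:
  v**4 + 5v**3 + 16v**2 − 91v + 387 = (1/2)(2v**4 − 4v**3 + 50v**2 + 512v + 6966) + (7v**3 − 9v**2 − 347v − 3096)
  2v**4 − 4v**3 + 50v**2 + 512v + 6966 = ((2/7)v − 10/49)(7v**3 − 9v**2 − 347v − 3096) + ((7218/49)v**2 + (64962/49)v + 310374/49)
  7v**3 − 9v**2 − 347v − 3096 = ((343/7218)v − 196/401)((7218/49)v**2 + (64962/49)v + 310374/49) + (0)
Last nonzero remainder: (7218/49)v**2 + (64962/49)v + 310374/49. Dividing through by 7218/49 gives the monic gcd v**2 + 9v + 43.
Cancel v**2 + 9v + 43 from numerator and denominator to get the reduced form.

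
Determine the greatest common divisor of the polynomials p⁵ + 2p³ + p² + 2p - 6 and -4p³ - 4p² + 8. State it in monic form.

Repeated division with remainder:
  p⁵ + 2p³ + p² + 2p - 6 = (-(1/4)p² + (1/4)p - 3/4)(-4p³ - 4p² + 8) + (0)
Last nonzero remainder: -4p³ - 4p² + 8. Dividing through by -4 gives the monic gcd p³ + p² - 2.

p³ + p² - 2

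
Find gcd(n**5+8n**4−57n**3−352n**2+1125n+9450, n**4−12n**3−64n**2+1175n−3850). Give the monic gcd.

Apply the Euclidean algorithm:
  n**5+8n**4−57n**3−352n**2+1125n+9450 = (n+20)(n**4−12n**3−64n**2+1175n−3850) + (247n**3−247n**2−18525n+86450)
  n**4−12n**3−64n**2+1175n−3850 = ((1/247)n−11/247)(247n**3−247n**2−18525n+86450) + (0)
Last nonzero remainder: 247n**3−247n**2−18525n+86450. Dividing through by 247 gives the monic gcd n**3−n**2−75n+350.

n**3−n**2−75n+350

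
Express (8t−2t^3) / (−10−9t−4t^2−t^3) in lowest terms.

(−4t+2t^2)/(5+2t+t^2)

Euclidean algorithm in ℚ[t]:
  −2t^3+8t = (2)(−t^3−4t^2−9t−10) + (8t^2+26t+20)
  −t^3−4t^2−9t−10 = (−(1/8)t−3/32)(8t^2+26t+20) + (−(65/16)t−65/8)
  8t^2+26t+20 = (−(128/65)t−32/13)(−(65/16)t−65/8) + (0)
Last nonzero remainder: −(65/16)t−65/8. Dividing through by −65/16 gives the monic gcd t+2.
Cancel t+2 from numerator and denominator to get the reduced form.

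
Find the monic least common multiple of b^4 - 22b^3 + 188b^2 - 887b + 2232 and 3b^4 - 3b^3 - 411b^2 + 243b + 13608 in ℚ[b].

b^6 - 6b^5 - 101b^4 + 735b^3 - 116b^2 - 20169b + 140616

Apply the Euclidean algorithm:
  b^4 - 22b^3 + 188b^2 - 887b + 2232 = (1/3)(3b^4 - 3b^3 - 411b^2 + 243b + 13608) + (-21b^3 + 325b^2 - 968b - 2304)
  3b^4 - 3b^3 - 411b^2 + 243b + 13608 = (-(1/7)b - 304/147)(-21b^3 + 325b^2 - 968b - 2304) + ((18055/147)b^2 - (306935/147)b + 433320/49)
  -21b^3 + 325b^2 - 968b - 2304 = (-(3087/18055)b - 4704/18055)((18055/147)b^2 - (306935/147)b + 433320/49) + (0)
Last nonzero remainder: (18055/147)b^2 - (306935/147)b + 433320/49. Dividing through by 18055/147 gives the monic gcd b^2 - 17b + 72.
Then lcm(f, g) = f·g / gcd(f, g); expanding and making the result monic gives the answer.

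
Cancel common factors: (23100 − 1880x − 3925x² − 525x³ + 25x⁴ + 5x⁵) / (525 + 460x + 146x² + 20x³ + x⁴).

(660 − 280x − 35x² + 5x³)/(15 + 8x + x²)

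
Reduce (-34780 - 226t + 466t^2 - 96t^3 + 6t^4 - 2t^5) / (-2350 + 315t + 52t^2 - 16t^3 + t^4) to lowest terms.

Euclidean algorithm in ℚ[t]:
  -2t^5 + 6t^4 - 96t^3 + 466t^2 - 226t - 34780 = (-2t - 26)(t^4 - 16t^3 + 52t^2 + 315t - 2350) + (-408t^3 + 2448t^2 + 3264t - 95880)
  t^4 - 16t^3 + 52t^2 + 315t - 2350 = (-(1/408)t + 5/204)(-408t^3 + 2448t^2 + 3264t - 95880) + (0)
Last nonzero remainder: -408t^3 + 2448t^2 + 3264t - 95880. Dividing through by -408 gives the monic gcd t^3 - 6t^2 - 8t + 235.
Cancel t^3 - 6t^2 - 8t + 235 from numerator and denominator to get the reduced form.

(-148 - 6t - 2t^2)/(-10 + t)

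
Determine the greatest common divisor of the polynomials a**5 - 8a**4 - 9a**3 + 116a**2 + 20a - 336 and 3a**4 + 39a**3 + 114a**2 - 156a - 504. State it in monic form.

a**2 - 4

Apply the Euclidean algorithm:
  a**5 - 8a**4 - 9a**3 + 116a**2 + 20a - 336 = ((1/3)a - 7)(3a**4 + 39a**3 + 114a**2 - 156a - 504) + (226a**3 + 966a**2 - 904a - 3864)
  3a**4 + 39a**3 + 114a**2 - 156a - 504 = ((3/226)a + 1479/12769)(226a**3 + 966a**2 - 904a - 3864) + ((180180/12769)a**2 - 720720/12769)
  226a**3 + 966a**2 - 904a - 3864 = ((1442897/90090)a + 293687/4290)((180180/12769)a**2 - 720720/12769) + (0)
Last nonzero remainder: (180180/12769)a**2 - 720720/12769. Dividing through by 180180/12769 gives the monic gcd a**2 - 4.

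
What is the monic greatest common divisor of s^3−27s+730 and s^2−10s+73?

s^2−10s+73

Repeated division with remainder:
  s^3−27s+730 = (s+10)(s^2−10s+73) + (0)
The last nonzero remainder s^2−10s+73 is already monic.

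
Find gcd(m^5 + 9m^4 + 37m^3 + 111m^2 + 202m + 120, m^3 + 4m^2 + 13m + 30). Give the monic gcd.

m^3 + 4m^2 + 13m + 30

By polynomial division,
  m^5 + 9m^4 + 37m^3 + 111m^2 + 202m + 120 = (m^2 + 5m + 4)(m^3 + 4m^2 + 13m + 30) + (0)
The last nonzero remainder m^3 + 4m^2 + 13m + 30 is already monic.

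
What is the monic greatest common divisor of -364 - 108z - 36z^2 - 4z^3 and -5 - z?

By polynomial division,
  -4z^3 - 36z^2 - 108z - 364 = (4z^2 + 16z + 28)(-z - 5) + (-224)
  -z - 5 = ((1/224)z + 5/224)(-224) + (0)
The last nonzero remainder is the constant -224, so the polynomials are coprime and gcd = 1.

1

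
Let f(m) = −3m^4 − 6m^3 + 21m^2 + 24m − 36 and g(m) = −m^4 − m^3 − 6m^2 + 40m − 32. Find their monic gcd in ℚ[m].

m^2 − 3m + 2

Repeated division with remainder:
  −3m^4 − 6m^3 + 21m^2 + 24m − 36 = (3)(−m^4 − m^3 − 6m^2 + 40m − 32) + (−3m^3 + 39m^2 − 96m + 60)
  −m^4 − m^3 − 6m^2 + 40m − 32 = ((1/3)m + 14/3)(−3m^3 + 39m^2 − 96m + 60) + (−156m^2 + 468m − 312)
  −3m^3 + 39m^2 − 96m + 60 = ((1/52)m − 5/26)(−156m^2 + 468m − 312) + (0)
Last nonzero remainder: −156m^2 + 468m − 312. Dividing through by −156 gives the monic gcd m^2 − 3m + 2.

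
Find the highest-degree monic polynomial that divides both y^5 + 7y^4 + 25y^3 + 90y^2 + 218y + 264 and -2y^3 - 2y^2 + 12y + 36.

Repeated division with remainder:
  y^5 + 7y^4 + 25y^3 + 90y^2 + 218y + 264 = (-(1/2)y^2 - 3y - 25/2)(-2y^3 - 2y^2 + 12y + 36) + (119y^2 + 476y + 714)
  -2y^3 - 2y^2 + 12y + 36 = (-(2/119)y + 6/119)(119y^2 + 476y + 714) + (0)
Last nonzero remainder: 119y^2 + 476y + 714. Dividing through by 119 gives the monic gcd y^2 + 4y + 6.

y^2 + 4y + 6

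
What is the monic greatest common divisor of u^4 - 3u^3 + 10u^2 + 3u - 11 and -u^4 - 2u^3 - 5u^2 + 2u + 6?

Repeated division with remainder:
  u^4 - 3u^3 + 10u^2 + 3u - 11 = (-1)(-u^4 - 2u^3 - 5u^2 + 2u + 6) + (-5u^3 + 5u^2 + 5u - 5)
  -u^4 - 2u^3 - 5u^2 + 2u + 6 = ((1/5)u + 3/5)(-5u^3 + 5u^2 + 5u - 5) + (-9u^2 + 9)
  -5u^3 + 5u^2 + 5u - 5 = ((5/9)u - 5/9)(-9u^2 + 9) + (0)
Last nonzero remainder: -9u^2 + 9. Dividing through by -9 gives the monic gcd u^2 - 1.

u^2 - 1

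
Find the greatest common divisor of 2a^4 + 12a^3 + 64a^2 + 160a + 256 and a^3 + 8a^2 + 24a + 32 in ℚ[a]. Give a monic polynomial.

Apply the Euclidean algorithm:
  2a^4 + 12a^3 + 64a^2 + 160a + 256 = (2a - 4)(a^3 + 8a^2 + 24a + 32) + (48a^2 + 192a + 384)
  a^3 + 8a^2 + 24a + 32 = ((1/48)a + 1/12)(48a^2 + 192a + 384) + (0)
Last nonzero remainder: 48a^2 + 192a + 384. Dividing through by 48 gives the monic gcd a^2 + 4a + 8.

a^2 + 4a + 8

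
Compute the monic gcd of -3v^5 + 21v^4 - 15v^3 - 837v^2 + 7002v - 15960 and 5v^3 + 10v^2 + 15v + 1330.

v^3 + 2v^2 + 3v + 266

Apply the Euclidean algorithm:
  -3v^5 + 21v^4 - 15v^3 - 837v^2 + 7002v - 15960 = (-(3/5)v^2 + (27/5)v - 12)(5v^3 + 10v^2 + 15v + 1330) + (0)
Last nonzero remainder: 5v^3 + 10v^2 + 15v + 1330. Dividing through by 5 gives the monic gcd v^3 + 2v^2 + 3v + 266.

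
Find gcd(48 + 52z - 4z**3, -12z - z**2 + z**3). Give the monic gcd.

Apply the Euclidean algorithm:
  -4z**3 + 52z + 48 = (-4)(z**3 - z**2 - 12z) + (-4z**2 + 4z + 48)
  z**3 - z**2 - 12z = (-(1/4)z)(-4z**2 + 4z + 48) + (0)
Last nonzero remainder: -4z**2 + 4z + 48. Dividing through by -4 gives the monic gcd z**2 - z - 12.

-12 - z + z**2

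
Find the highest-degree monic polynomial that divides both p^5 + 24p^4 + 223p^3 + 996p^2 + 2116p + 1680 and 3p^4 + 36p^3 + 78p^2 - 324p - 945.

p^2 + 12p + 35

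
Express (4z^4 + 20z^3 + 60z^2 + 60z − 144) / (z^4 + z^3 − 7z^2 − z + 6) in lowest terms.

(4z^2 + 12z + 48)/(z^2 − z − 2)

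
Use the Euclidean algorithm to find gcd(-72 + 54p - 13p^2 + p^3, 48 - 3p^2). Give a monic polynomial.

-4 + p

By polynomial division,
  p^3 - 13p^2 + 54p - 72 = (-(1/3)p + 13/3)(-3p^2 + 48) + (70p - 280)
  -3p^2 + 48 = (-(3/70)p - 6/35)(70p - 280) + (0)
Last nonzero remainder: 70p - 280. Dividing through by 70 gives the monic gcd p - 4.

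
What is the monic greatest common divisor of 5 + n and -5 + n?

1

By polynomial division,
  n + 5 = (n - 5) + (10)
  n - 5 = ((1/10)n - 1/2)(10) + (0)
The last nonzero remainder is the constant 10, so the polynomials are coprime and gcd = 1.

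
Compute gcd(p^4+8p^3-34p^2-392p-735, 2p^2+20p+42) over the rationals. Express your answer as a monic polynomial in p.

Euclidean algorithm in ℚ[p]:
  p^4+8p^3-34p^2-392p-735 = ((1/2)p^2-p-35/2)(2p^2+20p+42) + (0)
Last nonzero remainder: 2p^2+20p+42. Dividing through by 2 gives the monic gcd p^2+10p+21.

p^2+10p+21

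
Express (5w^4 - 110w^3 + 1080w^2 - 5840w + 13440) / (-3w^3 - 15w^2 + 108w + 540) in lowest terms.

(-5w^3 + 80w^2 - 600w + 2240)/(3w^2 + 33w + 90)

Euclidean algorithm in ℚ[w]:
  5w^4 - 110w^3 + 1080w^2 - 5840w + 13440 = (-(5/3)w + 45)(-3w^3 - 15w^2 + 108w + 540) + (1935w^2 - 9800w - 10860)
  -3w^3 - 15w^2 + 108w + 540 = (-(1/645)w - 779/49923)(1935w^2 - 9800w - 10860) + (-(3083080/49923)w + 6166160/16641)
  1935w^2 - 9800w - 10860 = (-(19320201/616616)w - 9036063/308308)(-(3083080/49923)w + 6166160/16641) + (0)
Last nonzero remainder: -(3083080/49923)w + 6166160/16641. Dividing through by -3083080/49923 gives the monic gcd w - 6.
Cancel w - 6 from numerator and denominator to get the reduced form.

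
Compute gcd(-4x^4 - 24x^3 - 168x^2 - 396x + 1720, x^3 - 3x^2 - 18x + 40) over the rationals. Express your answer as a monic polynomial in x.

x - 2

Euclidean algorithm in ℚ[x]:
  -4x^4 - 24x^3 - 168x^2 - 396x + 1720 = (-4x - 36)(x^3 - 3x^2 - 18x + 40) + (-348x^2 - 884x + 3160)
  x^3 - 3x^2 - 18x + 40 = (-(1/348)x + 241/15138)(-348x^2 - 884x + 3160) + ((39010/7569)x - 78020/7569)
  -348x^2 - 884x + 3160 = (-(1317006/19505)x - 1195902/3901)((39010/7569)x - 78020/7569) + (0)
Last nonzero remainder: (39010/7569)x - 78020/7569. Dividing through by 39010/7569 gives the monic gcd x - 2.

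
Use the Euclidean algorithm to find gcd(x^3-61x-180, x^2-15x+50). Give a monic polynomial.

Repeated division with remainder:
  x^3-61x-180 = (x+15)(x^2-15x+50) + (114x-930)
  x^2-15x+50 = ((1/114)x-65/1083)(114x-930) + (-2100/361)
  114x-930 = (-(6859/350)x+11191/70)(-2100/361) + (0)
The last nonzero remainder is the constant -2100/361, so the polynomials are coprime and gcd = 1.

1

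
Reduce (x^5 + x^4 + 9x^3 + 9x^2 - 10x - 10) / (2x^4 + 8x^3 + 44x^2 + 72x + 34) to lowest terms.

(x^3 - x^2 + 10x - 10)/(2x^2 + 4x + 34)

By polynomial division,
  x^5 + x^4 + 9x^3 + 9x^2 - 10x - 10 = ((1/2)x - 3/2)(2x^4 + 8x^3 + 44x^2 + 72x + 34) + (-x^3 + 39x^2 + 81x + 41)
  2x^4 + 8x^3 + 44x^2 + 72x + 34 = (-2x - 86)(-x^3 + 39x^2 + 81x + 41) + (3560x^2 + 7120x + 3560)
  -x^3 + 39x^2 + 81x + 41 = (-(1/3560)x + 41/3560)(3560x^2 + 7120x + 3560) + (0)
Last nonzero remainder: 3560x^2 + 7120x + 3560. Dividing through by 3560 gives the monic gcd x^2 + 2x + 1.
Cancel x^2 + 2x + 1 from numerator and denominator to get the reduced form.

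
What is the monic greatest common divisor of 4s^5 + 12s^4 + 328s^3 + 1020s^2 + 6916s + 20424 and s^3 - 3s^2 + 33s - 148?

Repeated division with remainder:
  4s^5 + 12s^4 + 328s^3 + 1020s^2 + 6916s + 20424 = (4s^2 + 24s + 268)(s^3 - 3s^2 + 33s - 148) + (1624s^2 + 1624s + 60088)
  s^3 - 3s^2 + 33s - 148 = ((1/1624)s - 1/406)(1624s^2 + 1624s + 60088) + (0)
Last nonzero remainder: 1624s^2 + 1624s + 60088. Dividing through by 1624 gives the monic gcd s^2 + s + 37.

s^2 + s + 37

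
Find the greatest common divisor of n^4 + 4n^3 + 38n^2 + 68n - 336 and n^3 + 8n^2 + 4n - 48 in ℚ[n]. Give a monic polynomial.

n^2 + 2n - 8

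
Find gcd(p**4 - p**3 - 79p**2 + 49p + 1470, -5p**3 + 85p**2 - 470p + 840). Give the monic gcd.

Repeated division with remainder:
  p**4 - p**3 - 79p**2 + 49p + 1470 = (-(1/5)p - 16/5)(-5p**3 + 85p**2 - 470p + 840) + (99p**2 - 1287p + 4158)
  -5p**3 + 85p**2 - 470p + 840 = (-(5/99)p + 20/99)(99p**2 - 1287p + 4158) + (0)
Last nonzero remainder: 99p**2 - 1287p + 4158. Dividing through by 99 gives the monic gcd p**2 - 13p + 42.

p**2 - 13p + 42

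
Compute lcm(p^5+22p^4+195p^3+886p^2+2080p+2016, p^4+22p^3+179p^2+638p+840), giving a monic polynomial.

Apply the Euclidean algorithm:
  p^5+22p^4+195p^3+886p^2+2080p+2016 = (p)(p^4+22p^3+179p^2+638p+840) + (16p^3+248p^2+1240p+2016)
  p^4+22p^3+179p^2+638p+840 = ((1/16)p+13/32)(16p^3+248p^2+1240p+2016) + ((3/4)p^2+(33/4)p+21)
  16p^3+248p^2+1240p+2016 = ((64/3)p+96)((3/4)p^2+(33/4)p+21) + (0)
Last nonzero remainder: (3/4)p^2+(33/4)p+21. Dividing through by 3/4 gives the monic gcd p^2+11p+28.
Then lcm(f, g) = f·g / gcd(f, g); expanding and making the result monic gives the answer.

p^7+33p^6+467p^5+3691p^4+17676p^3+51476p^2+84576p+60480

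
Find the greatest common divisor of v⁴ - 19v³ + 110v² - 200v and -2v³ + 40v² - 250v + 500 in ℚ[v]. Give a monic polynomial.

v² - 15v + 50

Repeated division with remainder:
  v⁴ - 19v³ + 110v² - 200v = (-(1/2)v - 1/2)(-2v³ + 40v² - 250v + 500) + (5v² - 75v + 250)
  -2v³ + 40v² - 250v + 500 = (-(2/5)v + 2)(5v² - 75v + 250) + (0)
Last nonzero remainder: 5v² - 75v + 250. Dividing through by 5 gives the monic gcd v² - 15v + 50.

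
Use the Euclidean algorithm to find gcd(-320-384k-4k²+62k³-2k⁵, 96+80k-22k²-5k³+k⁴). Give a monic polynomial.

Repeated division with remainder:
  -2k⁵+62k³-4k²-384k-320 = (-2k-10)(k⁴-5k³-22k²+80k+96) + (-32k³-64k²+608k+640)
  k⁴-5k³-22k²+80k+96 = (-(1/32)k+7/32)(-32k³-64k²+608k+640) + (11k²-33k-44)
  -32k³-64k²+608k+640 = (-(32/11)k-160/11)(11k²-33k-44) + (0)
Last nonzero remainder: 11k²-33k-44. Dividing through by 11 gives the monic gcd k²-3k-4.

-4-3k+k²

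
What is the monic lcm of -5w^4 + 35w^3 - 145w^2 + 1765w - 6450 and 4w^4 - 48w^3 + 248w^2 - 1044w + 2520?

Euclidean algorithm in ℚ[w]:
  -5w^4 + 35w^3 - 145w^2 + 1765w - 6450 = (-5/4)(4w^4 - 48w^3 + 248w^2 - 1044w + 2520) + (-25w^3 + 165w^2 + 460w - 3300)
  4w^4 - 48w^3 + 248w^2 - 1044w + 2520 = (-(4/25)w + 108/125)(-25w^3 + 165w^2 + 460w - 3300) + ((4476/25)w^2 - (49236/25)w + 26856/5)
  -25w^3 + 165w^2 + 460w - 3300 = (-(625/4476)w - 1375/2238)((4476/25)w^2 - (49236/25)w + 26856/5) + (0)
Last nonzero remainder: (4476/25)w^2 - (49236/25)w + 26856/5. Dividing through by 4476/25 gives the monic gcd w^2 - 11w + 30.
Then lcm(f, g) = f·g / gcd(f, g); expanding and making the result monic gives the answer.

w^6 - 8w^5 + 57w^4 - 529w^3 + 2252w^2 - 8703w + 27090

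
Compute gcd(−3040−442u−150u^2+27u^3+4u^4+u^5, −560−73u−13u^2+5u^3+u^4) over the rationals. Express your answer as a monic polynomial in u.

−80+u−2u^2+u^3

Apply the Euclidean algorithm:
  u^5+4u^4+27u^3−150u^2−442u−3040 = (u−1)(u^4+5u^3−13u^2−73u−560) + (45u^3−90u^2+45u−3600)
  u^4+5u^3−13u^2−73u−560 = ((1/45)u+7/45)(45u^3−90u^2+45u−3600) + (0)
Last nonzero remainder: 45u^3−90u^2+45u−3600. Dividing through by 45 gives the monic gcd u^3−2u^2+u−80.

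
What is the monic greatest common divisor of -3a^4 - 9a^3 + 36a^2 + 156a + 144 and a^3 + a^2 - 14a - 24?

a^3 + a^2 - 14a - 24

Repeated division with remainder:
  -3a^4 - 9a^3 + 36a^2 + 156a + 144 = (-3a - 6)(a^3 + a^2 - 14a - 24) + (0)
The last nonzero remainder a^3 + a^2 - 14a - 24 is already monic.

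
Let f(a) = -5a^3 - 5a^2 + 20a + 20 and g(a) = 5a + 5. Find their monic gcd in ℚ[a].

a + 1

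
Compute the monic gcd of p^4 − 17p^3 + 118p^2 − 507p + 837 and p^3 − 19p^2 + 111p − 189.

p^2 − 12p + 27

Euclidean algorithm in ℚ[p]:
  p^4 − 17p^3 + 118p^2 − 507p + 837 = (p + 2)(p^3 − 19p^2 + 111p − 189) + (45p^2 − 540p + 1215)
  p^3 − 19p^2 + 111p − 189 = ((1/45)p − 7/45)(45p^2 − 540p + 1215) + (0)
Last nonzero remainder: 45p^2 − 540p + 1215. Dividing through by 45 gives the monic gcd p^2 − 12p + 27.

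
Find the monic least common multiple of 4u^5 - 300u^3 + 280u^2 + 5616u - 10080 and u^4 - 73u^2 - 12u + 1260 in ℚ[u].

Euclidean algorithm in ℚ[u]:
  4u^5 - 300u^3 + 280u^2 + 5616u - 10080 = (4u)(u^4 - 73u^2 - 12u + 1260) + (-8u^3 + 328u^2 + 576u - 10080)
  u^4 - 73u^2 - 12u + 1260 = (-(1/8)u - 41/8)(-8u^3 + 328u^2 + 576u - 10080) + (1680u^2 + 1680u - 50400)
  -8u^3 + 328u^2 + 576u - 10080 = (-(1/210)u + 1/5)(1680u^2 + 1680u - 50400) + (0)
Last nonzero remainder: 1680u^2 + 1680u - 50400. Dividing through by 1680 gives the monic gcd u^2 + u - 30.
Then lcm(f, g) = f·g / gcd(f, g); expanding and making the result monic gives the answer.

u^7 - u^6 - 117u^5 + 145u^4 + 4484u^3 - 6864u^2 - 56448u + 105840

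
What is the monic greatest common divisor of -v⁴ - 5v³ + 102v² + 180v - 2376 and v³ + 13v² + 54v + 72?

v + 6

Apply the Euclidean algorithm:
  -v⁴ - 5v³ + 102v² + 180v - 2376 = (-v + 8)(v³ + 13v² + 54v + 72) + (52v² - 180v - 2952)
  v³ + 13v² + 54v + 72 = ((1/52)v + 107/338)(52v² - 180v - 2952) + ((28350/169)v + 170100/169)
  52v² - 180v - 2952 = ((4394/14175)v - 13858/4725)((28350/169)v + 170100/169) + (0)
Last nonzero remainder: (28350/169)v + 170100/169. Dividing through by 28350/169 gives the monic gcd v + 6.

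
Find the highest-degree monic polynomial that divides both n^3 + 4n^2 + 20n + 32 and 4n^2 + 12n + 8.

n + 2

Repeated division with remainder:
  n^3 + 4n^2 + 20n + 32 = ((1/4)n + 1/4)(4n^2 + 12n + 8) + (15n + 30)
  4n^2 + 12n + 8 = ((4/15)n + 4/15)(15n + 30) + (0)
Last nonzero remainder: 15n + 30. Dividing through by 15 gives the monic gcd n + 2.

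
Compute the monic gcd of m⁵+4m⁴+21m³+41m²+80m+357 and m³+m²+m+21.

Repeated division with remainder:
  m⁵+4m⁴+21m³+41m²+80m+357 = (m²+3m+17)(m³+m²+m+21) + (0)
The last nonzero remainder m³+m²+m+21 is already monic.

m³+m²+m+21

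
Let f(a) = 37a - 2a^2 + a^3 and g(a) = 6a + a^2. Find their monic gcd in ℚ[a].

a

Apply the Euclidean algorithm:
  a^3 - 2a^2 + 37a = (a - 8)(a^2 + 6a) + (85a)
  a^2 + 6a = ((1/85)a + 6/85)(85a) + (0)
Last nonzero remainder: 85a. Dividing through by 85 gives the monic gcd a.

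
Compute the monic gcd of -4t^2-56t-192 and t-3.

By polynomial division,
  -4t^2-56t-192 = (-4t-68)(t-3) + (-396)
  t-3 = (-(1/396)t+1/132)(-396) + (0)
The last nonzero remainder is the constant -396, so the polynomials are coprime and gcd = 1.

1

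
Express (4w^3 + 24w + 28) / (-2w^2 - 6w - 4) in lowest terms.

(-2w^2 + 2w - 14)/(w + 2)

By polynomial division,
  4w^3 + 24w + 28 = (-2w + 6)(-2w^2 - 6w - 4) + (52w + 52)
  -2w^2 - 6w - 4 = (-(1/26)w - 1/13)(52w + 52) + (0)
Last nonzero remainder: 52w + 52. Dividing through by 52 gives the monic gcd w + 1.
Cancel w + 1 from numerator and denominator to get the reduced form.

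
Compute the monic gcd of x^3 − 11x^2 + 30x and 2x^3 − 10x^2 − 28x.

x

Euclidean algorithm in ℚ[x]:
  x^3 − 11x^2 + 30x = (1/2)(2x^3 − 10x^2 − 28x) + (−6x^2 + 44x)
  2x^3 − 10x^2 − 28x = (−(1/3)x − 7/9)(−6x^2 + 44x) + ((56/9)x)
  −6x^2 + 44x = (−(27/28)x + 99/14)((56/9)x) + (0)
Last nonzero remainder: (56/9)x. Dividing through by 56/9 gives the monic gcd x.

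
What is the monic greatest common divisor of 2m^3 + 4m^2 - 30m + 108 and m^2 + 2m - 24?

m + 6

By polynomial division,
  2m^3 + 4m^2 - 30m + 108 = (2m)(m^2 + 2m - 24) + (18m + 108)
  m^2 + 2m - 24 = ((1/18)m - 2/9)(18m + 108) + (0)
Last nonzero remainder: 18m + 108. Dividing through by 18 gives the monic gcd m + 6.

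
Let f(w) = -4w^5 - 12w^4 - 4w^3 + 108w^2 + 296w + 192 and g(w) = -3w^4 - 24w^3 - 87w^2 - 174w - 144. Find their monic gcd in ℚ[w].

w^3 + 5w^2 + 14w + 16

Apply the Euclidean algorithm:
  -4w^5 - 12w^4 - 4w^3 + 108w^2 + 296w + 192 = ((4/3)w - 20/3)(-3w^4 - 24w^3 - 87w^2 - 174w - 144) + (-48w^3 - 240w^2 - 672w - 768)
  -3w^4 - 24w^3 - 87w^2 - 174w - 144 = ((1/16)w + 3/16)(-48w^3 - 240w^2 - 672w - 768) + (0)
Last nonzero remainder: -48w^3 - 240w^2 - 672w - 768. Dividing through by -48 gives the monic gcd w^3 + 5w^2 + 14w + 16.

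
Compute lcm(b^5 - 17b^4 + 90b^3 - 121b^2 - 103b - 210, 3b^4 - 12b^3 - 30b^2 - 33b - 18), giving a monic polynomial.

b^6 - 16b^5 + 73b^4 - 31b^3 - 224b^2 - 313b - 210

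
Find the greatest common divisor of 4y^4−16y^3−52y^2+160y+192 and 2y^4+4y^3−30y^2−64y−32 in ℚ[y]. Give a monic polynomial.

Euclidean algorithm in ℚ[y]:
  4y^4−16y^3−52y^2+160y+192 = (2)(2y^4+4y^3−30y^2−64y−32) + (−24y^3+8y^2+288y+256)
  2y^4+4y^3−30y^2−64y−32 = (−(1/12)y−7/36)(−24y^3+8y^2+288y+256) + (−(40/9)y^2+(40/3)y+160/9)
  −24y^3+8y^2+288y+256 = ((27/5)y+72/5)(−(40/9)y^2+(40/3)y+160/9) + (0)
Last nonzero remainder: −(40/9)y^2+(40/3)y+160/9. Dividing through by −40/9 gives the monic gcd y^2−3y−4.

y^2−3y−4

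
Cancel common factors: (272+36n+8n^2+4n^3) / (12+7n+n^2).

(68-8n+4n^2)/(3+n)

Repeated division with remainder:
  4n^3+8n^2+36n+272 = (4n-20)(n^2+7n+12) + (128n+512)
  n^2+7n+12 = ((1/128)n+3/128)(128n+512) + (0)
Last nonzero remainder: 128n+512. Dividing through by 128 gives the monic gcd n+4.
Cancel n+4 from numerator and denominator to get the reduced form.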